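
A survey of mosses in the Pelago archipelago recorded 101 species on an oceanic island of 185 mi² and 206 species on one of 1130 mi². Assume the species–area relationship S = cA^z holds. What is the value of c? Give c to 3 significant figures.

12.9

z = ln(S₂/S₁) / ln(A₂/A₁) = ln(206/101) / ln(1130/185) = 0.7128 / 1.8096 = 0.3939
c = S₁ / A₁^z = 101 / 185^0.3939 = 101 / 7.816 = 12.92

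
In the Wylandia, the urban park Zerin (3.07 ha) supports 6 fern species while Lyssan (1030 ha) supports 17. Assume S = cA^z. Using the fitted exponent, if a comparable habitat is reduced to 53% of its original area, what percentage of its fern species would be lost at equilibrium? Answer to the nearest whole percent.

z = ln(17/6) / ln(1030/3.07) = 1.0415 / 5.8156 = 0.1791
S_new/S_old = (A_new/A_old)^z = 0.53^0.1791 = exp(0.1791 × -0.6349) = 0.8925
Fraction lost = 1 − 0.8925 = 0.1075

11%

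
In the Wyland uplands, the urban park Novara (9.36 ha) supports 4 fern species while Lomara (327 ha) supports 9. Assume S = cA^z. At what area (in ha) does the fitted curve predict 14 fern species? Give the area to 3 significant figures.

2270 ha

z = ln(9/4) / ln(327/9.36) = 0.8109 / 3.5535 = 0.2282
c = 4 / 9.36^0.2282 = 4 / 1.666 = 2.401
A = (14/2.401)^(1/0.2282) ⇒ ln A = ln(5.831)/0.2282 = 7.7261
A = e^7.7261 ≈ 2267 ha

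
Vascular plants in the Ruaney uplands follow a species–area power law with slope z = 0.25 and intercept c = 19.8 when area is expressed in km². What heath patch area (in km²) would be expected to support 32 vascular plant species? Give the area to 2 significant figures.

32 = 19.8 × A^0.25  ⇒  A^0.25 = 32/19.8 = 1.616
ln A = ln(1.616) / 0.25 = 0.4801 / 0.25 = 1.9202
A = e^1.9202 ≈ 6.822 km²

6.8 km²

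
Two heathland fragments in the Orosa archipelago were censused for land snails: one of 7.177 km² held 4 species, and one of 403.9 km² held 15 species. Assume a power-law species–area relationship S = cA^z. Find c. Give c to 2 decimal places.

z = ln(S₂/S₁) / ln(A₂/A₁) = ln(15/4) / ln(403.9/7.177) = 1.3218 / 4.0303 = 0.3280
c = S₁ / A₁^z = 4 / 7.177^0.3280 = 4 / 1.909 = 2.096

2.10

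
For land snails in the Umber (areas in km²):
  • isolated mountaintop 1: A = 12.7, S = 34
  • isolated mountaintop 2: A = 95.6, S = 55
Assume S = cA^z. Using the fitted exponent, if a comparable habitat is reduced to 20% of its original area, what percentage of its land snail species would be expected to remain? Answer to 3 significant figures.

68.1%

z = ln(55/34) / ln(95.6/12.7) = 0.4810 / 2.0186 = 0.2383
S_new/S_old = (A_new/A_old)^z = 0.2^0.2383 = exp(0.2383 × -1.6094) = 0.6815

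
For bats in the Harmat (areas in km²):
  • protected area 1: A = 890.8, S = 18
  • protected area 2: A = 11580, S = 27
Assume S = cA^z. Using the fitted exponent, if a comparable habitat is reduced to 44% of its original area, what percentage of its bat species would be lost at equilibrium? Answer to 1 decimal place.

z = ln(27/18) / ln(11580/890.8) = 0.4055 / 2.5649 = 0.1581
S_new/S_old = (A_new/A_old)^z = 0.44^0.1581 = exp(0.1581 × -0.8210) = 0.8783
Fraction lost = 1 − 0.8783 = 0.1217

12.2%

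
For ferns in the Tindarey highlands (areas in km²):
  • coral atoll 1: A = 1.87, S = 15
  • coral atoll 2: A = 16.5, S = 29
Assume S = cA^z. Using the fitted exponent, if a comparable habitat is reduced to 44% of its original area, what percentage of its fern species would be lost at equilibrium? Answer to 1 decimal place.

22.0%

z = ln(29/15) / ln(16.5/1.87) = 0.6592 / 2.1774 = 0.3028
S_new/S_old = (A_new/A_old)^z = 0.44^0.3028 = exp(0.3028 × -0.8210) = 0.7799
Fraction lost = 1 − 0.7799 = 0.2201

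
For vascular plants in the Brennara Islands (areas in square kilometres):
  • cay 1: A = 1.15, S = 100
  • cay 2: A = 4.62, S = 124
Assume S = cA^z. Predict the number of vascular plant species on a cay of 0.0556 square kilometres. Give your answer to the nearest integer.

z = ln(124/100) / ln(4.62/1.15) = 0.2151 / 1.3906 = 0.1547
c = 100 / 1.15^0.1547 = 100 / 1.022 = 97.86
S₃ = 97.86 × 0.0556^0.1547 = 97.86 × 0.6396 ≈ 62.59

63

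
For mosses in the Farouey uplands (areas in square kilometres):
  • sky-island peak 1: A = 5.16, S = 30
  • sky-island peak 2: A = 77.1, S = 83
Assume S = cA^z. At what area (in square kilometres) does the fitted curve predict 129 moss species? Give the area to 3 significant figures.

249 square kilometres

z = ln(83/30) / ln(77.1/5.16) = 1.0176 / 2.7042 = 0.3763
c = 30 / 5.16^0.3763 = 30 / 1.854 = 16.18
A = (129/16.18)^(1/0.3763) ⇒ ln A = ln(7.974)/0.3763 = 5.5169
A = e^5.5169 ≈ 248.9 square kilometres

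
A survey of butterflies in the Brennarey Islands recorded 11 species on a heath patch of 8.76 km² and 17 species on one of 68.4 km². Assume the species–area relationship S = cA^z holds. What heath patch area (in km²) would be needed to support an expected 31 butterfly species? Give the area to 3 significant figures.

1170 km²

z = ln(17/11) / ln(68.4/8.76) = 0.4353 / 2.0552 = 0.2118
c = 11 / 8.76^0.2118 = 11 / 1.584 = 6.946
A = (31/6.946)^(1/0.2118) ⇒ ln A = ln(4.463)/0.2118 = 7.0617
A = e^7.0617 ≈ 1166 km²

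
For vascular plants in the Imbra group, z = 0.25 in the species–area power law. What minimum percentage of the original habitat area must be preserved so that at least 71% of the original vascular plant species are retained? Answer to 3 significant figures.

Need (A_new/A_old)^0.25 = 0.71, so A_new/A_old = 0.71^(1/0.25) = 0.71^4
ln(A_new/A_old) = ln 0.71 / 0.25 = -0.3425 / 0.25 = -1.3700
A_new/A_old = e^-1.3700 ≈ 0.2541

25.4%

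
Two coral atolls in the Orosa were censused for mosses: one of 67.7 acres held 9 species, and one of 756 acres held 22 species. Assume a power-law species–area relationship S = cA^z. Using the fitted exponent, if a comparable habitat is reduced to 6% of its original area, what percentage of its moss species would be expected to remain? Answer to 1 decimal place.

35.3%

z = ln(22/9) / ln(756/67.7) = 0.8938 / 2.4130 = 0.3704
S_new/S_old = (A_new/A_old)^z = 0.06^0.3704 = exp(0.3704 × -2.8134) = 0.3527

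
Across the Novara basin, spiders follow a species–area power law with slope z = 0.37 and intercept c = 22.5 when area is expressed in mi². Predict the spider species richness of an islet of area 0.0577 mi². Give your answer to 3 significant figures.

S = 22.5 × 0.0577^0.37 = 22.5 × 0.348 ≈ 7.831

7.83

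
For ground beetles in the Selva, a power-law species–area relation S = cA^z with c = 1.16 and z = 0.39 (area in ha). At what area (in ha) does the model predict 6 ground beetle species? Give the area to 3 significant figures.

6 = 1.16 × A^0.39  ⇒  A^0.39 = 6/1.16 = 5.172
ln A = ln(5.172) / 0.39 = 1.6433 / 0.39 = 4.2137
A = e^4.2137 ≈ 67.61 ha

67.6 ha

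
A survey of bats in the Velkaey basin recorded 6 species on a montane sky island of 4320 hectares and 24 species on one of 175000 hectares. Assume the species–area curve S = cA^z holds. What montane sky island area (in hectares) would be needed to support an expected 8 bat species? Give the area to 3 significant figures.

z = ln(24/6) / ln(175000/4320) = 1.3863 / 3.7015 = 0.3745
c = 6 / 4320^0.3745 = 6 / 22.99 = 0.261
A = (8/0.261)^(1/0.3745) ⇒ ln A = ln(30.65)/0.3745 = 9.1391
A = e^9.1391 ≈ 9313 hectares

9310 hectares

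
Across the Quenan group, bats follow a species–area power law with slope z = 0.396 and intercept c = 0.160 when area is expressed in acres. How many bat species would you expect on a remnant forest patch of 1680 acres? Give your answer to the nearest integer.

S = 0.16 × 1680^0.396
ln S = ln 0.16 + 0.396 × ln 1680 = -1.8326 + 0.396 × 7.4265 = 1.1083
S = e^1.1083 ≈ 3.029

3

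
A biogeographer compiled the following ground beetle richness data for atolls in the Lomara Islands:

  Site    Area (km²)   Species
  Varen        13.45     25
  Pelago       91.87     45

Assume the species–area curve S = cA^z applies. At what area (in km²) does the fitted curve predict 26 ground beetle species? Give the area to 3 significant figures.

15.3 km²

z = ln(45/25) / ln(91.87/13.45) = 0.5878 / 1.9214 = 0.3059
c = 25 / 13.45^0.3059 = 25 / 2.215 = 11.29
A = (26/11.29)^(1/0.3059) ⇒ ln A = ln(2.303)/0.3059 = 2.7272
A = e^2.7272 ≈ 15.29 km²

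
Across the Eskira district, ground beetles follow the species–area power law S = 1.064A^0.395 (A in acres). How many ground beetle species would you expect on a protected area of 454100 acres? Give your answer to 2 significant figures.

S = 1.064 × 454100^0.395
ln S = ln 1.064 + 0.395 × ln 454100 = 0.0620 + 0.395 × 13.0261 = 5.2073
S = e^5.2073 ≈ 182.6

180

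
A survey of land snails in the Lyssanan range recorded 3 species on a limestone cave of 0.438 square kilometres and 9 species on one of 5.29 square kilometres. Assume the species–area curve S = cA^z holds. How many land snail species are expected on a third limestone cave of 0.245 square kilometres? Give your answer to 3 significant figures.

z = ln(9/3) / ln(5.29/0.438) = 1.0986 / 2.4914 = 0.4410
c = 3 / 0.438^0.4410 = 3 / 0.6949 = 4.317
S₃ = 4.317 × 0.245^0.4410 = 4.317 × 0.5378 ≈ 2.322

2.32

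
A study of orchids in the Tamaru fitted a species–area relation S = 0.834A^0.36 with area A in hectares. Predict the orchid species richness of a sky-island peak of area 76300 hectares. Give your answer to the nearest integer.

S = 0.834 × 76300^0.36
ln S = ln 0.834 + 0.36 × ln 76300 = -0.1815 + 0.36 × 11.2424 = 3.8658
S = e^3.8658 ≈ 47.74

48 species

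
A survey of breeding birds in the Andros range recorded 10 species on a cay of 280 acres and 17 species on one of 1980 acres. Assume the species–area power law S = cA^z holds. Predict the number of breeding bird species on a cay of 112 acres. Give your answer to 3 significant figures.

z = ln(17/10) / ln(1980/280) = 0.5306 / 1.9561 = 0.2713
c = 10 / 280^0.2713 = 10 / 4.612 = 2.168
S₃ = 2.168 × 112^0.2713 = 2.168 × 3.597 ≈ 7.799

7.80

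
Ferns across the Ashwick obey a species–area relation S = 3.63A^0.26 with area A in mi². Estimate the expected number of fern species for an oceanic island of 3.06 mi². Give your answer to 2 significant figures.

4.9

S = 3.63 × 3.06^0.26
ln S = ln 3.63 + 0.26 × ln 3.06 = 1.2892 + 0.26 × 1.1184 = 1.5800
S = e^1.5800 ≈ 4.855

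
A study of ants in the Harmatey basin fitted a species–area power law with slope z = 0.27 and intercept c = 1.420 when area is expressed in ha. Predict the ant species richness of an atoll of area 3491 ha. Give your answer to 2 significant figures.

S = 1.42 × 3491^0.27
ln S = ln 1.42 + 0.27 × ln 3491 = 0.3507 + 0.27 × 8.1579 = 2.5533
S = e^2.5533 ≈ 12.85

13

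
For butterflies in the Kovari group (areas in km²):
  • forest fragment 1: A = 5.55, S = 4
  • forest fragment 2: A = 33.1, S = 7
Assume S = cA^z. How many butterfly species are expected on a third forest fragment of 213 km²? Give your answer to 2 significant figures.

13

z = ln(7/4) / ln(33.1/5.55) = 0.5596 / 1.7857 = 0.3134
c = 4 / 5.55^0.3134 = 4 / 1.711 = 2.338
S₃ = 2.338 × 213^0.3134 = 2.338 × 5.366 ≈ 12.55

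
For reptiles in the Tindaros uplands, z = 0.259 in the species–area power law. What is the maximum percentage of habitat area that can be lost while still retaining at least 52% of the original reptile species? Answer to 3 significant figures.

92.0%

Need (A_new/A_old)^0.259 = 0.52, so A_new/A_old = 0.52^(1/0.259) = 0.52^3.861
ln(A_new/A_old) = ln 0.52 / 0.259 = -0.6539 / 0.259 = -2.5248
A_new/A_old = e^-2.5248 ≈ 0.08007
Fraction that can be lost = 1 − 0.08007 = 0.9199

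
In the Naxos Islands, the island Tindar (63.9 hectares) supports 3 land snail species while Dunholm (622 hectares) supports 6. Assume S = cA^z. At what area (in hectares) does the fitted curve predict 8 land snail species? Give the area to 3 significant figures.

1600 hectares

z = ln(6/3) / ln(622/63.9) = 0.6931 / 2.2756 = 0.3046
c = 3 / 63.9^0.3046 = 3 / 3.548 = 0.8456
A = (8/0.8456)^(1/0.3046) ⇒ ln A = ln(9.461)/0.3046 = 7.3774
A = e^7.3774 ≈ 1599 hectares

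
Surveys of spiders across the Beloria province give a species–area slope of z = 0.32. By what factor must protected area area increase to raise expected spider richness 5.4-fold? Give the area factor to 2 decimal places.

194.42

(A₂/A₁)^0.32 = 5.4, so A₂/A₁ = 5.4^(1/0.32) = 5.4^3.125
ln(A₂/A₁) = ln 5.4 / 0.32 = 1.6864 / 0.32 = 5.2700
A₂/A₁ = e^5.2700 ≈ 194.4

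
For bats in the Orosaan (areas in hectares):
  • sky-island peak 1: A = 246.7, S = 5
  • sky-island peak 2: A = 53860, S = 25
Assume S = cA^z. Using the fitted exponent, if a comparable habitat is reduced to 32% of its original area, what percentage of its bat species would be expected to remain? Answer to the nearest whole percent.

71%

z = ln(25/5) / ln(53860/246.7) = 1.6094 / 5.3860 = 0.2988
S_new/S_old = (A_new/A_old)^z = 0.32^0.2988 = exp(0.2988 × -1.1394) = 0.7114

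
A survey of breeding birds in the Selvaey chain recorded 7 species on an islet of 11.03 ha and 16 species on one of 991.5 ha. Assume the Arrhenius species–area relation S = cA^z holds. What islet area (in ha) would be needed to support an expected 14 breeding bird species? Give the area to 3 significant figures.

479 ha

z = ln(16/7) / ln(991.5/11.03) = 0.8267 / 4.4986 = 0.1838
c = 7 / 11.03^0.1838 = 7 / 1.554 = 4.503
A = (14/4.503)^(1/0.1838) ⇒ ln A = ln(3.109)/0.1838 = 6.1726
A = e^6.1726 ≈ 479.4 ha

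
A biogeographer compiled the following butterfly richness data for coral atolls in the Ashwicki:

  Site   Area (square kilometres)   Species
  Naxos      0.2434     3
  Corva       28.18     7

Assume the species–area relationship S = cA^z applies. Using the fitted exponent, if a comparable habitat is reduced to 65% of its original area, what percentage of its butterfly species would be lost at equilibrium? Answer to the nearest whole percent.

z = ln(7/3) / ln(28.18/0.2434) = 0.8473 / 4.7517 = 0.1783
S_new/S_old = (A_new/A_old)^z = 0.65^0.1783 = exp(0.1783 × -0.4308) = 0.9261
Fraction lost = 1 − 0.9261 = 0.07394

7%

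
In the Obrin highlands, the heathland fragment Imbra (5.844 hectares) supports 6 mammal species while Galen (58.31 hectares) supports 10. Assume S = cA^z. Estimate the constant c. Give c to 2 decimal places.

z = ln(S₂/S₁) / ln(A₂/A₁) = ln(10/6) / ln(58.31/5.844) = 0.5108 / 2.3004 = 0.2221
c = S₁ / A₁^z = 6 / 5.844^0.2221 = 6 / 1.48 = 4.054

4.05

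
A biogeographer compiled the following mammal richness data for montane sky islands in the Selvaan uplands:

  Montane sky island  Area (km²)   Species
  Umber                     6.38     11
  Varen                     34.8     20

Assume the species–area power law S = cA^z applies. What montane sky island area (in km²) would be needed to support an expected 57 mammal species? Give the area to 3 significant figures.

z = ln(20/11) / ln(34.8/6.38) = 0.5978 / 1.6964 = 0.3524
c = 11 / 6.38^0.3524 = 11 / 1.921 = 5.725
A = (57/5.725)^(1/0.3524) ⇒ ln A = ln(9.956)/0.3524 = 6.5215
A = e^6.5215 ≈ 679.6 km²

680 km²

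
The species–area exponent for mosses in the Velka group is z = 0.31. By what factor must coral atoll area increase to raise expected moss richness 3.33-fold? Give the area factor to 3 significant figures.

48.5

(A₂/A₁)^0.31 = 3.33, so A₂/A₁ = 3.33^(1/0.31) = 3.33^3.226
ln(A₂/A₁) = ln 3.33 / 0.31 = 1.2030 / 0.31 = 3.8806
A₂/A₁ = e^3.8806 ≈ 48.45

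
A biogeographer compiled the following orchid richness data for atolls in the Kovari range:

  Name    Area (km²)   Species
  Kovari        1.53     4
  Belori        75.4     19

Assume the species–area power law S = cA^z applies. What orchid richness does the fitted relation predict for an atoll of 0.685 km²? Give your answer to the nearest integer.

3

z = ln(19/4) / ln(75.4/1.53) = 1.5581 / 3.8975 = 0.3998
c = 4 / 1.53^0.3998 = 4 / 1.185 = 3.375
S₃ = 3.375 × 0.685^0.3998 = 3.375 × 0.8596 ≈ 2.901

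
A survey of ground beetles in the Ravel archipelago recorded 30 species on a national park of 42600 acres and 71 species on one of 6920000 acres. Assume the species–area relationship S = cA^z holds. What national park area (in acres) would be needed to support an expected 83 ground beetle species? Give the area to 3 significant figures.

17400000 acres

z = ln(71/30) / ln(6920000/42600) = 0.8615 / 5.0903 = 0.1692
c = 30 / 42600^0.1692 = 30 / 6.074 = 4.939
A = (83/4.939)^(1/0.1692) ⇒ ln A = ln(16.8)/0.1692 = 16.6726
A = e^16.6726 ≈ 17411594 acres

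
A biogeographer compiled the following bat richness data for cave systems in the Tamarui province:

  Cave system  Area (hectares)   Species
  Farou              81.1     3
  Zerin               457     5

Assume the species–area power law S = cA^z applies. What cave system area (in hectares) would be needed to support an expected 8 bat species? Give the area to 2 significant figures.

2200 hectares

z = ln(5/3) / ln(457/81.1) = 0.5108 / 1.7290 = 0.2954
c = 3 / 81.1^0.2954 = 3 / 3.664 = 0.8187
A = (8/0.8187)^(1/0.2954) ⇒ ln A = ln(9.772)/0.2954 = 7.7155
A = e^7.7155 ≈ 2243 hectares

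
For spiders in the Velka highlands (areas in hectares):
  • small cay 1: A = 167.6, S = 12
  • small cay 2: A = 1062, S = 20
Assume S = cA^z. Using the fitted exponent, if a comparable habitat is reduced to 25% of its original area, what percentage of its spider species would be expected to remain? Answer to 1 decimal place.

z = ln(20/12) / ln(1062/167.6) = 0.5108 / 1.8463 = 0.2767
S_new/S_old = (A_new/A_old)^z = 0.25^0.2767 = exp(0.2767 × -1.3863) = 0.6814

68.1%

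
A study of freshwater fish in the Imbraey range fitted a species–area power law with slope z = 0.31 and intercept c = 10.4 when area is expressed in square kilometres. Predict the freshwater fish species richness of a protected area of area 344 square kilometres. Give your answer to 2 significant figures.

64

S = 10.4 × 344^0.31
ln S = ln 10.4 + 0.31 × ln 344 = 2.3418 + 0.31 × 5.8406 = 4.1524
S = e^4.1524 ≈ 63.59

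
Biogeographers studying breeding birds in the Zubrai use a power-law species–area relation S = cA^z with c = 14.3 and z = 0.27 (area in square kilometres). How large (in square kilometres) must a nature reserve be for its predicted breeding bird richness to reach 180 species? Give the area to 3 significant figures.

180 = 14.3 × A^0.27  ⇒  A^0.27 = 180/14.3 = 12.59
ln A = ln(12.59) / 0.27 = 2.5327 / 0.27 = 9.3804
A = e^9.3804 ≈ 11853 square kilometres

11900 square kilometres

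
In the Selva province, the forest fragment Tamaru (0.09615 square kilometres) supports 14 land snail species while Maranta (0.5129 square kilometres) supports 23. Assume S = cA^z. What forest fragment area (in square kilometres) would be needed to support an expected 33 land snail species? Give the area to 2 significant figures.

1.7 square kilometres

z = ln(23/14) / ln(0.5129/0.09615) = 0.4964 / 1.6742 = 0.2965
c = 14 / 0.09615^0.2965 = 14 / 0.4994 = 28.04
A = (33/28.04)^(1/0.2965) ⇒ ln A = ln(1.177)/0.2965 = 0.5498
A = e^0.5498 ≈ 1.733 square kilometres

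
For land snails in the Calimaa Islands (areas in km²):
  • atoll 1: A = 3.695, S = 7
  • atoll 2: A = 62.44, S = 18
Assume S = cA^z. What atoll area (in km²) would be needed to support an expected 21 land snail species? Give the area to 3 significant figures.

99.1 km²

z = ln(18/7) / ln(62.44/3.695) = 0.9445 / 2.8272 = 0.3341
c = 7 / 3.695^0.3341 = 7 / 1.547 = 4.524
A = (21/4.524)^(1/0.3341) ⇒ ln A = ln(4.642)/0.3341 = 4.5957
A = e^4.5957 ≈ 99.05 km²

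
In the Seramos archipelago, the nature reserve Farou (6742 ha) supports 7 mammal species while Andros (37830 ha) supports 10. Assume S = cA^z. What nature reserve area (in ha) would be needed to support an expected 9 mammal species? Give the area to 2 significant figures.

z = ln(10/7) / ln(37830/6742) = 0.3567 / 1.7247 = 0.2068
c = 7 / 6742^0.2068 = 7 / 6.191 = 1.131
A = (9/1.131)^(1/0.2068) ⇒ ln A = ln(7.96)/0.2068 = 10.0314
A = e^10.0314 ≈ 22728 ha

23000 ha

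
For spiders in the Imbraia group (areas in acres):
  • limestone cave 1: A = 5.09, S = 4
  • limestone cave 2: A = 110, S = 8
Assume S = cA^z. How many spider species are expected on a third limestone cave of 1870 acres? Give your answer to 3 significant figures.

z = ln(8/4) / ln(110/5.09) = 0.6931 / 3.0732 = 0.2255
c = 4 / 5.09^0.2255 = 4 / 1.443 = 2.771
S₃ = 2.771 × 1870^0.2255 = 2.771 × 5.47 ≈ 15.16

15.2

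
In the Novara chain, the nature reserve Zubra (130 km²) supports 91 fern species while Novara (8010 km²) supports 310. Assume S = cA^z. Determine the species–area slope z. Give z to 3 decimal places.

Taking logs: ln S = ln c + z ln A, so z = (ln S₂ − ln S₁)/(ln A₂ − ln A₁).
z = ln(310/91) / ln(8010/130) = ln(3.407) / ln(61.62) = 1.2257 / 4.1209 = 0.2974

0.297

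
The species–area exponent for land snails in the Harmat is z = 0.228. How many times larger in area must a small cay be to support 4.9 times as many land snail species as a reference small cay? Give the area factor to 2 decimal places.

1064.57

(A₂/A₁)^0.228 = 4.9, so A₂/A₁ = 4.9^(1/0.228) = 4.9^4.386
ln(A₂/A₁) = ln 4.9 / 0.228 = 1.5892 / 0.228 = 6.9703
A₂/A₁ = e^6.9703 ≈ 1065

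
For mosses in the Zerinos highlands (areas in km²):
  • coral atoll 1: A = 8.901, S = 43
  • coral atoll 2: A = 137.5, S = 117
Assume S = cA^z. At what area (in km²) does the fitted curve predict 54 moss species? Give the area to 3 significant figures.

16.6 km²

z = ln(117/43) / ln(137.5/8.901) = 1.0010 / 2.7375 = 0.3657
c = 43 / 8.901^0.3657 = 43 / 2.224 = 19.33
A = (54/19.33)^(1/0.3657) ⇒ ln A = ln(2.793)/0.3657 = 2.8091
A = e^2.8091 ≈ 16.6 km²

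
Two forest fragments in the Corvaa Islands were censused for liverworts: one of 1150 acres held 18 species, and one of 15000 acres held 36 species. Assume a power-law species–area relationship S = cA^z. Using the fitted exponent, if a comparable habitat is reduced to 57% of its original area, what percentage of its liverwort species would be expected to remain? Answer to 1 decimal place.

z = ln(36/18) / ln(15000/1150) = 0.6931 / 2.5683 = 0.2699
S_new/S_old = (A_new/A_old)^z = 0.57^0.2699 = exp(0.2699 × -0.5621) = 0.8592

85.9%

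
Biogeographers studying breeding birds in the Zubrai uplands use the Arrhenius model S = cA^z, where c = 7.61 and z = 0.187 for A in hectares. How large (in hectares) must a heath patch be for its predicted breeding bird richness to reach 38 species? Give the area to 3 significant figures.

38 = 7.61 × A^0.187  ⇒  A^0.187 = 38/7.61 = 4.993
ln A = ln(4.993) / 0.187 = 1.6081 / 0.187 = 8.5996
A = e^8.5996 ≈ 5429 hectares

5430 hectares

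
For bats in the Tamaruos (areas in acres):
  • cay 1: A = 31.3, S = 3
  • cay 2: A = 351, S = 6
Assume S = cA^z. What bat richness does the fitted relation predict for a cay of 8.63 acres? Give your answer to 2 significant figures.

z = ln(6/3) / ln(351/31.3) = 0.6931 / 2.4172 = 0.2868
c = 3 / 31.3^0.2868 = 3 / 2.684 = 1.118
S₃ = 1.118 × 8.63^0.2868 = 1.118 × 1.855 ≈ 2.073

2.1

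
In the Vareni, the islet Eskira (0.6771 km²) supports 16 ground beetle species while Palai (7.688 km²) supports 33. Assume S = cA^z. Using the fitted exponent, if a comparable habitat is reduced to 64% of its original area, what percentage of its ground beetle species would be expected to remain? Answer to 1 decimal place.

87.5%

z = ln(33/16) / ln(7.688/0.6771) = 0.7239 / 2.4296 = 0.2980
S_new/S_old = (A_new/A_old)^z = 0.64^0.2980 = exp(0.2980 × -0.4463) = 0.8755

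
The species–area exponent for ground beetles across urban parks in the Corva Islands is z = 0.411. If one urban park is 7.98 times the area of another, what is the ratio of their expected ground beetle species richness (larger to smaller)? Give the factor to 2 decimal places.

2.35

S₂/S₁ = (A₂/A₁)^z = 7.98^0.411
ln(S₂/S₁) = 0.411 × ln 7.98 = 0.411 × 2.0769 = 0.8536
S₂/S₁ = e^0.8536 ≈ 2.348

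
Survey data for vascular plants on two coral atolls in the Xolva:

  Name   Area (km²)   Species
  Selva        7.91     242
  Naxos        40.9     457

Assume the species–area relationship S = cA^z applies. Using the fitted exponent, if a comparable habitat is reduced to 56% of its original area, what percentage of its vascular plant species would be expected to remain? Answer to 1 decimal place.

79.9%

z = ln(457/242) / ln(40.9/7.91) = 0.6357 / 1.6430 = 0.3869
S_new/S_old = (A_new/A_old)^z = 0.56^0.3869 = exp(0.3869 × -0.5798) = 0.799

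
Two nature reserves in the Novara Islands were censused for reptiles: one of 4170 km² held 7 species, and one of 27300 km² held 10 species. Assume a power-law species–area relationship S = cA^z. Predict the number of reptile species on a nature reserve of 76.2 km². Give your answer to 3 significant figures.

3.27

z = ln(10/7) / ln(27300/4170) = 0.3567 / 1.8790 = 0.1898
c = 7 / 4170^0.1898 = 7 / 4.866 = 1.438
S₃ = 1.438 × 76.2^0.1898 = 1.438 × 2.276 ≈ 3.275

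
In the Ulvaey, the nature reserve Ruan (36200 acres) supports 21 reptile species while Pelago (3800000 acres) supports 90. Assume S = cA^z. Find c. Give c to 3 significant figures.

z = ln(S₂/S₁) / ln(A₂/A₁) = ln(90/21) / ln(3800000/36200) = 1.4553 / 4.6537 = 0.3127
c = S₁ / A₁^z = 21 / 36200^0.3127 = 21 / 26.64 = 0.7882

0.788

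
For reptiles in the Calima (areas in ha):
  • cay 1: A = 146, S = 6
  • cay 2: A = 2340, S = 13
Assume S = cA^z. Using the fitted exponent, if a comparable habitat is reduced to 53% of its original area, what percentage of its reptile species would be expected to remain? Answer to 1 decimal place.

83.8%

z = ln(13/6) / ln(2340/146) = 0.7732 / 2.7743 = 0.2787
S_new/S_old = (A_new/A_old)^z = 0.53^0.2787 = exp(0.2787 × -0.6349) = 0.8378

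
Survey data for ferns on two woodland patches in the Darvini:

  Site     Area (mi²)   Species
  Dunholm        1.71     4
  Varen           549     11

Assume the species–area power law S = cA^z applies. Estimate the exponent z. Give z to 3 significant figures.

0.175

Taking logs: ln S = ln c + z ln A, so z = (ln S₂ − ln S₁)/(ln A₂ − ln A₁).
z = ln(11/4) / ln(549/1.71) = ln(2.75) / ln(321.1) = 1.0116 / 5.7716 = 0.1753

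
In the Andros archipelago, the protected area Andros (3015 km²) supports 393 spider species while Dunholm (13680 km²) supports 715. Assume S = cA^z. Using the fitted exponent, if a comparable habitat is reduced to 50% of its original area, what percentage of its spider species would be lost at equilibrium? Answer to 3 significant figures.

z = ln(715/393) / ln(13680/3015) = 0.5985 / 1.5123 = 0.3957
S_new/S_old = (A_new/A_old)^z = 0.5^0.3957 = exp(0.3957 × -0.6931) = 0.7601
Fraction lost = 1 − 0.7601 = 0.2399

24.0%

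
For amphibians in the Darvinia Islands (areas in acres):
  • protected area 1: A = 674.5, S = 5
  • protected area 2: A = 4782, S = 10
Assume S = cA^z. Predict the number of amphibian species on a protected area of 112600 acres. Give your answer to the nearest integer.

31

z = ln(10/5) / ln(4782/674.5) = 0.6931 / 1.9586 = 0.3539
c = 5 / 674.5^0.3539 = 5 / 10.03 = 0.4987
S₃ = 0.4987 × 112600^0.3539 = 0.4987 × 61.33 ≈ 30.59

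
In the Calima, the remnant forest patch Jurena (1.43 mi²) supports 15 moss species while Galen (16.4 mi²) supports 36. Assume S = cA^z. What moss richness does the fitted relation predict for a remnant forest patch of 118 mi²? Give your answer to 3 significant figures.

73.1

z = ln(36/15) / ln(16.4/1.43) = 0.8755 / 2.4396 = 0.3589
c = 15 / 1.43^0.3589 = 15 / 1.137 = 13.19
S₃ = 13.19 × 118^0.3589 = 13.19 × 5.54 ≈ 73.09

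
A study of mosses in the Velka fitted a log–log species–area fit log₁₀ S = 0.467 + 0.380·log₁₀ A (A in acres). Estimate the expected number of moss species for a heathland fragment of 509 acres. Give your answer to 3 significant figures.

31.3

S = 2.931 × 509^0.38
ln S = ln 2.931 + 0.38 × ln 509 = 1.0753 + 0.38 × 6.2324 = 3.4436
S = e^3.4436 ≈ 31.3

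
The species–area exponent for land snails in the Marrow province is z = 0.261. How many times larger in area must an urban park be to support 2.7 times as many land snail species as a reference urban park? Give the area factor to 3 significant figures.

(A₂/A₁)^0.261 = 2.7, so A₂/A₁ = 2.7^(1/0.261) = 2.7^3.831
ln(A₂/A₁) = ln 2.7 / 0.261 = 0.9933 / 0.261 = 3.8056
A₂/A₁ = e^3.8056 ≈ 44.95

45.0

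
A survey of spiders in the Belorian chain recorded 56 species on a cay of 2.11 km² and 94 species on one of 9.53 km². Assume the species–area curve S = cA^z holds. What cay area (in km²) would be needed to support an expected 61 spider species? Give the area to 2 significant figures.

2.7 km²

z = ln(94/56) / ln(9.53/2.11) = 0.5179 / 1.5078 = 0.3435
c = 56 / 2.11^0.3435 = 56 / 1.292 = 43.33
A = (61/43.33)^(1/0.3435) ⇒ ln A = ln(1.408)/0.3435 = 0.9956
A = e^0.9956 ≈ 2.706 km²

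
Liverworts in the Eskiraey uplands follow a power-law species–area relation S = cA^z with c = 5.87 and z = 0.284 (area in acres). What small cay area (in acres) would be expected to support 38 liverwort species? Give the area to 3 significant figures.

38 = 5.87 × A^0.284  ⇒  A^0.284 = 38/5.87 = 6.474
ln A = ln(6.474) / 0.284 = 1.8677 / 0.284 = 6.5765
A = e^6.5765 ≈ 718 acres

718 acres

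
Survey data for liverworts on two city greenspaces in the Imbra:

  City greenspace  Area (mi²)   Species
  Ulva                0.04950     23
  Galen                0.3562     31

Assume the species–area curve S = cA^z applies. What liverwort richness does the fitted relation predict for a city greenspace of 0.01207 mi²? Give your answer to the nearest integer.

19

z = ln(31/23) / ln(0.3562/0.0495) = 0.2985 / 1.9735 = 0.1512
c = 23 / 0.0495^0.1512 = 23 / 0.6347 = 36.24
S₃ = 36.24 × 0.01207^0.1512 = 36.24 × 0.5127 ≈ 18.58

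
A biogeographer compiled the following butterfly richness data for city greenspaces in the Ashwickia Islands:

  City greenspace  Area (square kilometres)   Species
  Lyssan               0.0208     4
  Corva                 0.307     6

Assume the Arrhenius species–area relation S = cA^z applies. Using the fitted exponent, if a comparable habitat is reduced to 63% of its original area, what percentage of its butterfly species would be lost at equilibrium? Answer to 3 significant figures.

6.72%

z = ln(6/4) / ln(0.307/0.0208) = 0.4055 / 2.6919 = 0.1506
S_new/S_old = (A_new/A_old)^z = 0.63^0.1506 = exp(0.1506 × -0.4620) = 0.9328
Fraction lost = 1 − 0.9328 = 0.06723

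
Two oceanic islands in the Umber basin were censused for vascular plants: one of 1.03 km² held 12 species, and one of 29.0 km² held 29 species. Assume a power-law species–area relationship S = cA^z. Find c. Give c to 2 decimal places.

z = ln(S₂/S₁) / ln(A₂/A₁) = ln(29/12) / ln(29/1.03) = 0.8824 / 3.3377 = 0.2644
c = S₁ / A₁^z = 12 / 1.03^0.2644 = 12 / 1.008 = 11.91

11.91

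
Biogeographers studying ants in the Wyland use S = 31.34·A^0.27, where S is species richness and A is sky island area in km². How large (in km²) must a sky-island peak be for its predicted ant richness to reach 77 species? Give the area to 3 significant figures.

77 = 31.34 × A^0.27  ⇒  A^0.27 = 77/31.34 = 2.457
ln A = ln(2.457) / 0.27 = 0.8989 / 0.27 = 3.3293
A = e^3.3293 ≈ 27.92 km²

27.9 km²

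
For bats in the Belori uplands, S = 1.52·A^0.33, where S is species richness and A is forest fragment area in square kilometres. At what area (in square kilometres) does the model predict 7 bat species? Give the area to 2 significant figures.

7 = 1.52 × A^0.33  ⇒  A^0.33 = 7/1.52 = 4.605
ln A = ln(4.605) / 0.33 = 1.5272 / 0.33 = 4.6279
A = e^4.6279 ≈ 102.3 square kilometres

100 square kilometres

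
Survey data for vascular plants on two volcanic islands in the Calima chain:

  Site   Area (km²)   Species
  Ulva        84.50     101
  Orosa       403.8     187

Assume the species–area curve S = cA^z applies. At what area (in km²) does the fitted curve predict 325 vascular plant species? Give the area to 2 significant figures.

z = ln(187/101) / ln(403.8/84.5) = 0.6160 / 1.5642 = 0.3938
c = 101 / 84.5^0.3938 = 101 / 5.739 = 17.6
A = (325/17.6)^(1/0.3938) ⇒ ln A = ln(18.47)/0.3938 = 7.4044
A = e^7.4044 ≈ 1643 km²

1600 km²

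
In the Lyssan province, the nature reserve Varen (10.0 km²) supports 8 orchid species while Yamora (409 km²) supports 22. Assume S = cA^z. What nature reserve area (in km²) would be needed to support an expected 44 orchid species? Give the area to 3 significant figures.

5200 km²

z = ln(22/8) / ln(409/10) = 1.0116 / 3.7111 = 0.2726
c = 8 / 10^0.2726 = 8 / 1.873 = 4.271
A = (44/4.271)^(1/0.2726) ⇒ ln A = ln(10.3)/0.2726 = 8.5566
A = e^8.5566 ≈ 5201 km²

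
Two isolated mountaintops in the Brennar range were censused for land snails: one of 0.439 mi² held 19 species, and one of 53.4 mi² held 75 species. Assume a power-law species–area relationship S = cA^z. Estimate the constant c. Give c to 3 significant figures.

z = ln(S₂/S₁) / ln(A₂/A₁) = ln(75/19) / ln(53.4/0.439) = 1.3730 / 4.8011 = 0.2860
c = S₁ / A₁^z = 19 / 0.439^0.2860 = 19 / 0.7902 = 24.04

24.0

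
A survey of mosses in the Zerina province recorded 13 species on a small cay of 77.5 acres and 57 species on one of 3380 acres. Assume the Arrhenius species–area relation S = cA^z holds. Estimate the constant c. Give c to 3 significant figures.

z = ln(S₂/S₁) / ln(A₂/A₁) = ln(57/13) / ln(3380/77.5) = 1.4781 / 3.7754 = 0.3915
c = S₁ / A₁^z = 13 / 77.5^0.3915 = 13 / 5.491 = 2.367

2.37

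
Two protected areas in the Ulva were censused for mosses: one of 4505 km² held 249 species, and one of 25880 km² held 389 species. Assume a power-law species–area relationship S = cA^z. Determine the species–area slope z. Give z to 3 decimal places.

0.255

Taking logs: ln S = ln c + z ln A, so z = (ln S₂ − ln S₁)/(ln A₂ − ln A₁).
z = ln(389/249) / ln(25880/4505) = ln(1.562) / ln(5.745) = 0.4461 / 1.7483 = 0.2552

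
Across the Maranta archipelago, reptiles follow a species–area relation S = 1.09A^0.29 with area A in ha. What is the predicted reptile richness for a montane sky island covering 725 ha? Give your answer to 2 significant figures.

S = 1.09 × 725^0.29
ln S = ln 1.09 + 0.29 × ln 725 = 0.0862 + 0.29 × 6.5862 = 1.9962
S = e^1.9962 ≈ 7.361

7.4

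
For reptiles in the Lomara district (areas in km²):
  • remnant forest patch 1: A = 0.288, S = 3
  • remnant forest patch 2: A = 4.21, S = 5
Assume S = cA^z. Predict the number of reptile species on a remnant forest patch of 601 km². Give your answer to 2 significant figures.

z = ln(5/3) / ln(4.21/0.288) = 0.5108 / 2.6823 = 0.1904
c = 3 / 0.288^0.1904 = 3 / 0.7889 = 3.803
S₃ = 3.803 × 601^0.1904 = 3.803 × 3.382 ≈ 12.86

13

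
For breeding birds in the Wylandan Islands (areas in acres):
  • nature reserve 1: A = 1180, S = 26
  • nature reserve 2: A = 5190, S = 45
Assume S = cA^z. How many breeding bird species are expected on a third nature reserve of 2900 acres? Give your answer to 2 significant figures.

36

z = ln(45/26) / ln(5190/1180) = 0.5486 / 1.4812 = 0.3703
c = 26 / 1180^0.3703 = 26 / 13.73 = 1.894
S₃ = 1.894 × 2900^0.3703 = 1.894 × 19.16 ≈ 36.27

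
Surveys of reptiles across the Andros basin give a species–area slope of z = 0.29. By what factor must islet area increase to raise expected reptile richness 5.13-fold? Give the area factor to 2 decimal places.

(A₂/A₁)^0.29 = 5.13, so A₂/A₁ = 5.13^(1/0.29) = 5.13^3.448
ln(A₂/A₁) = ln 5.13 / 0.29 = 1.6351 / 0.29 = 5.6383
A₂/A₁ = e^5.6383 ≈ 281

280.98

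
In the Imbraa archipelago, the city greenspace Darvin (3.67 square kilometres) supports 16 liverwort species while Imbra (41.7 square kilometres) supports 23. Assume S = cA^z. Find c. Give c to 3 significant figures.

z = ln(S₂/S₁) / ln(A₂/A₁) = ln(23/16) / ln(41.7/3.67) = 0.3629 / 2.4303 = 0.1493
c = S₁ / A₁^z = 16 / 3.67^0.1493 = 16 / 1.214 = 13.18

13.2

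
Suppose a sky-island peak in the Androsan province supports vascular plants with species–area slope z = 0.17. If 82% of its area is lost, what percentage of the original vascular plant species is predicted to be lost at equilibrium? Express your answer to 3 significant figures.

S_new/S_old = (A_new/A_old)^z = 0.18^0.17
= exp(0.17 × ln 0.18) = exp(0.17 × -1.7148) = exp(-0.2915) ≈ 0.7471
Fraction lost = 1 − 0.7471 = 0.2529

25.3%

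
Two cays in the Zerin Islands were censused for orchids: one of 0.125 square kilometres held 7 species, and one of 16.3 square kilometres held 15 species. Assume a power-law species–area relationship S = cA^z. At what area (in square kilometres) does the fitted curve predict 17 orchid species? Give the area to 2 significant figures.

36 square kilometres

z = ln(15/7) / ln(16.3/0.125) = 0.7621 / 4.8706 = 0.1565
c = 7 / 0.125^0.1565 = 7 / 0.7222 = 9.692
A = (17/9.692)^(1/0.1565) ⇒ ln A = ln(1.754)/0.1565 = 3.5910
A = e^3.5910 ≈ 36.27 square kilometres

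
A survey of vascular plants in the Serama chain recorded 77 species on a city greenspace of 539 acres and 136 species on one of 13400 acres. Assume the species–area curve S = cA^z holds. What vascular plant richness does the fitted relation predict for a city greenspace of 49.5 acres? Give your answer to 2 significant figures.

50

z = ln(136/77) / ln(13400/539) = 0.5688 / 3.2133 = 0.1770
c = 77 / 539^0.1770 = 77 / 3.045 = 25.29
S₃ = 25.29 × 49.5^0.1770 = 25.29 × 1.995 ≈ 50.46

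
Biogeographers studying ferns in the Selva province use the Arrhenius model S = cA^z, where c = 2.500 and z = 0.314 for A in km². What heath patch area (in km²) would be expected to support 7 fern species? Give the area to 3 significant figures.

26.6 km²

7 = 2.5 × A^0.314  ⇒  A^0.314 = 7/2.5 = 2.8
ln A = ln(2.8) / 0.314 = 1.0296 / 0.314 = 3.2790
A = e^3.2790 ≈ 26.55 km²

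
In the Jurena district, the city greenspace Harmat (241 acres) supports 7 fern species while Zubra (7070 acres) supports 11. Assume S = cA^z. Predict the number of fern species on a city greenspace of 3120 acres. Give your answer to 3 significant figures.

z = ln(11/7) / ln(7070/241) = 0.4520 / 3.3788 = 0.1338
c = 7 / 241^0.1338 = 7 / 2.083 = 3.361
S₃ = 3.361 × 3120^0.1338 = 3.361 × 2.934 ≈ 9.86

9.86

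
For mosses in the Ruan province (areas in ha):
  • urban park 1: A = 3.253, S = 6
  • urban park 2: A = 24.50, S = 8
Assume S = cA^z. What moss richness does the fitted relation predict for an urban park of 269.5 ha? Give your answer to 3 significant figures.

z = ln(8/6) / ln(24.5/3.253) = 0.2877 / 2.0191 = 0.1425
c = 6 / 3.253^0.1425 = 6 / 1.183 = 5.072
S₃ = 5.072 × 269.5^0.1425 = 5.072 × 2.22 ≈ 11.26

11.3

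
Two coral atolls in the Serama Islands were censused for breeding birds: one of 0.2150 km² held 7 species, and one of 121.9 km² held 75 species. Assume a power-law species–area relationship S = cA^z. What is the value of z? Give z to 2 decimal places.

Taking logs: ln S = ln c + z ln A, so z = (ln S₂ − ln S₁)/(ln A₂ − ln A₁).
z = ln(75/7) / ln(121.9/0.215) = ln(10.71) / ln(567) = 2.3716 / 6.3403 = 0.3740

0.37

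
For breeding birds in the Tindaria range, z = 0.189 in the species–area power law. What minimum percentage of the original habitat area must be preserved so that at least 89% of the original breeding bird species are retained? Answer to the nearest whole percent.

54%

Need (A_new/A_old)^0.189 = 0.89, so A_new/A_old = 0.89^(1/0.189) = 0.89^5.291
ln(A_new/A_old) = ln 0.89 / 0.189 = -0.1165 / 0.189 = -0.6166
A_new/A_old = e^-0.6166 ≈ 0.5398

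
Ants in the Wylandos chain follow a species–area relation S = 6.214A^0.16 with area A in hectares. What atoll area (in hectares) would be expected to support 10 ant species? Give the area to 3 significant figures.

19.6 hectares

10 = 6.214 × A^0.16  ⇒  A^0.16 = 10/6.214 = 1.609
ln A = ln(1.609) / 0.16 = 0.4758 / 0.16 = 2.9736
A = e^2.9736 ≈ 19.56 hectares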